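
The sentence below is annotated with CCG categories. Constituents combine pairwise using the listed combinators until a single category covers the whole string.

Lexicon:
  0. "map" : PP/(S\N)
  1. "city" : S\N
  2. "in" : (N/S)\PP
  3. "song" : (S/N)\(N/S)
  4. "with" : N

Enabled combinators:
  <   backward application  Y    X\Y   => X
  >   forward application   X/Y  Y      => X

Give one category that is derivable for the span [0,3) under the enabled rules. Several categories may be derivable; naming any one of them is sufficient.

N/S

[0,5] S   >
  [0,4] S/N   <
    [0,3] N/S   <
      [0,2] PP   >
        [0,1] "map" : PP/(S\N)
        [1,2] "city" : S\N
      [2,3] "in" : (N/S)\PP
    [3,4] "song" : (S/N)\(N/S)
  [4,5] "with" : N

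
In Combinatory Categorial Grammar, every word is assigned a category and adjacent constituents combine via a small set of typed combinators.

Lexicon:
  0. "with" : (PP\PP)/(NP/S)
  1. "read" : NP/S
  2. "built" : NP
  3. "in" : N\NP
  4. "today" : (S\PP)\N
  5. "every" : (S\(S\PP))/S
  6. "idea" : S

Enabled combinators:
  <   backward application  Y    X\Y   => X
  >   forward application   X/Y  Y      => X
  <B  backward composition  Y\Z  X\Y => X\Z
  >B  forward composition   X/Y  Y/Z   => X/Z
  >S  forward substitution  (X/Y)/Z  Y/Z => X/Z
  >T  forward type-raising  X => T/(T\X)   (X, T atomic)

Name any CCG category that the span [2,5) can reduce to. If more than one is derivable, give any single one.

[0,7] S   <
  [0,5] S\PP   <B
    [0,2] PP\PP   >
      [0,1] "with" : (PP\PP)/(NP/S)
      [1,2] "read" : NP/S
    [2,5] S\PP   <
      [2,4] N   >
        [2,3] N/(N\NP)   >T
          [2,3] "built" : NP
        [3,4] "in" : N\NP
      [4,5] "today" : (S\PP)\N
  [5,7] S\(S\PP)   >
    [5,6] "every" : (S\(S\PP))/S
    [6,7] "idea" : S

S\PP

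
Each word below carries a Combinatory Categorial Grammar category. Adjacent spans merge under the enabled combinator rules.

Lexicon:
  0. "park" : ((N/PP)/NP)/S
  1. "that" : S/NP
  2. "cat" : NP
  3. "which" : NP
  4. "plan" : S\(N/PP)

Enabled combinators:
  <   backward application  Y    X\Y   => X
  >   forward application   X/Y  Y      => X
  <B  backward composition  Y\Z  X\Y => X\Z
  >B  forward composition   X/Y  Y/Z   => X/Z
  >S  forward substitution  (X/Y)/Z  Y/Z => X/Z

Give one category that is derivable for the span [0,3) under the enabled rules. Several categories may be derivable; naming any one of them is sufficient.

(N/PP)/NP

[0,5] S   <
  [0,4] N/PP   >
    [0,3] (N/PP)/NP   >
      [0,1] "park" : ((N/PP)/NP)/S
      [1,3] S   >
        [1,2] "that" : S/NP
        [2,3] "cat" : NP
    [3,4] "which" : NP
  [4,5] "plan" : S\(N/PP)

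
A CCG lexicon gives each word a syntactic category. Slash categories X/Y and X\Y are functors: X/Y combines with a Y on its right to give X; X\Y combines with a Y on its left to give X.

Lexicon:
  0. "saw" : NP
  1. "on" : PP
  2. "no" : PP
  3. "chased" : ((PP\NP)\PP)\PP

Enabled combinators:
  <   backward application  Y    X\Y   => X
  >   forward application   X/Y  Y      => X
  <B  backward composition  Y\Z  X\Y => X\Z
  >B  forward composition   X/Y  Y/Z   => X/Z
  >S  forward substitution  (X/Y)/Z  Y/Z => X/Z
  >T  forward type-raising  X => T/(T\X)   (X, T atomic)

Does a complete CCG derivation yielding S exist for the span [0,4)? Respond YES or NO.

NP PP PP ((PP\NP)\PP)\PP
CKY chart[0,4] = {N/(N\PP), NP/(NP\PP), PP, PP/(PP\PP), S/(S\PP)}; S ∉ chart

NO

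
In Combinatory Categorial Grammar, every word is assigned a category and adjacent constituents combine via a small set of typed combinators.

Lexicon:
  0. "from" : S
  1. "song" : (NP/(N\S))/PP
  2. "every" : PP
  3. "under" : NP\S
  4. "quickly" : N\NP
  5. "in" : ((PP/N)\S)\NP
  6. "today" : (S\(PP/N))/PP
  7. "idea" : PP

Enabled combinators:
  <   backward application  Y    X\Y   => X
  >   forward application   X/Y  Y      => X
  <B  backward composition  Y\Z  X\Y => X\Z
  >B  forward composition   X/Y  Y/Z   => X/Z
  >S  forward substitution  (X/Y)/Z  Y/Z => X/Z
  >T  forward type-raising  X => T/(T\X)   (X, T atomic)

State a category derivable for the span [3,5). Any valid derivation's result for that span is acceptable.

N\S

[0,8] S   <
  [0,6] PP/N   <
    [0,1] "from" : S
    [1,6] (PP/N)\S   <
      [1,5] NP   >
        [1,3] NP/(N\S)   >
          [1,2] "song" : (NP/(N\S))/PP
          [2,3] "every" : PP
        [3,5] N\S   <B
          [3,4] "under" : NP\S
          [4,5] "quickly" : N\NP
      [5,6] "in" : ((PP/N)\S)\NP
  [6,8] S\(PP/N)   >
    [6,7] "today" : (S\(PP/N))/PP
    [7,8] "idea" : PP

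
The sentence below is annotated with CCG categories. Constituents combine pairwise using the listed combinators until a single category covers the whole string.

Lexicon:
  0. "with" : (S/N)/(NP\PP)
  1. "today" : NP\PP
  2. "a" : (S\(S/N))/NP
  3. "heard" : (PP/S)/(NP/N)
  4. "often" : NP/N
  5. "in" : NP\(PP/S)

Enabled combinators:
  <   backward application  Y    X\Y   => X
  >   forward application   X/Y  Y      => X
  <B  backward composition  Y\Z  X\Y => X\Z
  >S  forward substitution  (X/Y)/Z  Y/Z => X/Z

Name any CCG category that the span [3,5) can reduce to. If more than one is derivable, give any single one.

PP/S

[0,6] S   <
  [0,2] S/N   >
    [0,1] "with" : (S/N)/(NP\PP)
    [1,2] "today" : NP\PP
  [2,6] S\(S/N)   >
    [2,3] "a" : (S\(S/N))/NP
    [3,6] NP   <
      [3,5] PP/S   >
        [3,4] "heard" : (PP/S)/(NP/N)
        [4,5] "often" : NP/N
      [5,6] "in" : NP\(PP/S)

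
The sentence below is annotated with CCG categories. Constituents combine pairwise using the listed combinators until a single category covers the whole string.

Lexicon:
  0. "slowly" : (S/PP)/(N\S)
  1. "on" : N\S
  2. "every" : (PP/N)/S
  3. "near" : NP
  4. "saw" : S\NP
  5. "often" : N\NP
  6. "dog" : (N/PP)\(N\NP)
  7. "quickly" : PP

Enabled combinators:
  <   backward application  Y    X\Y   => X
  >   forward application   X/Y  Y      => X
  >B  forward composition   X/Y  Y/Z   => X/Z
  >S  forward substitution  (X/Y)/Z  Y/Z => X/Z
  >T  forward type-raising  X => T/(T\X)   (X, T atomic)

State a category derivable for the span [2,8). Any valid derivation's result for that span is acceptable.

[0,8] S   >
  [0,2] S/PP   >
    [0,1] "slowly" : (S/PP)/(N\S)
    [1,2] "on" : N\S
  [2,8] PP   >
    [2,5] PP/N   >
      [2,3] "every" : (PP/N)/S
      [3,5] S   >
        [3,4] S/(S\NP)   >T
          [3,4] "near" : NP
        [4,5] "saw" : S\NP
    [5,8] N   >
      [5,7] N/PP   <
        [5,6] "often" : N\NP
        [6,7] "dog" : (N/PP)\(N\NP)
      [7,8] "quickly" : PP

PP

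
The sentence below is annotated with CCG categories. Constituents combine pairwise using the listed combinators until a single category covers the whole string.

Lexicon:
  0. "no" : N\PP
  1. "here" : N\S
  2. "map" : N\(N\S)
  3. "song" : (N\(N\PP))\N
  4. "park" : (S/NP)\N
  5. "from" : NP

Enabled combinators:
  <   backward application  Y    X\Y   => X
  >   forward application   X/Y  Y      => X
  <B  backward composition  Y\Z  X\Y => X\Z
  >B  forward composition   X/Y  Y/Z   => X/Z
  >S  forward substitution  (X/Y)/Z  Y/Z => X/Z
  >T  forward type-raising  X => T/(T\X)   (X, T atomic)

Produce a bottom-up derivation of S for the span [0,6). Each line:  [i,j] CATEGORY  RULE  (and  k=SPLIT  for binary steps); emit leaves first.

[0,6] S   >
  [0,5] S/NP   <
    [0,4] N   <
      [0,1] "no" : N\PP
      [1,4] N\(N\PP)   <
        [1,3] N   <
          [1,2] "here" : N\S
          [2,3] "map" : N\(N\S)
        [3,4] "song" : (N\(N\PP))\N
    [4,5] "park" : (S/NP)\N
  [5,6] "from" : NP

[0,1] N\PP  lex  "no"
[1,2] N\S  lex  "here"
[2,3] N\(N\S)  lex  "map"
[1,3] N  <  k=2
[3,4] (N\(N\PP))\N  lex  "song"
[1,4] N\(N\PP)  <  k=3
[0,4] N  <  k=1
[4,5] (S/NP)\N  lex  "park"
[0,5] S/NP  <  k=4
[5,6] NP  lex  "from"
[0,6] S  >  k=5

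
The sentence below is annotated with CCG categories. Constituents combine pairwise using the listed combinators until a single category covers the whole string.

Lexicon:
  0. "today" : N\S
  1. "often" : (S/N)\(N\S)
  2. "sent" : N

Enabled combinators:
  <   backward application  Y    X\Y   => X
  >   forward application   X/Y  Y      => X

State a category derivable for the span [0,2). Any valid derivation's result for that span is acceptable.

S/N

[0,3] S   >
  [0,2] S/N   <
    [0,1] "today" : N\S
    [1,2] "often" : (S/N)\(N\S)
  [2,3] "sent" : N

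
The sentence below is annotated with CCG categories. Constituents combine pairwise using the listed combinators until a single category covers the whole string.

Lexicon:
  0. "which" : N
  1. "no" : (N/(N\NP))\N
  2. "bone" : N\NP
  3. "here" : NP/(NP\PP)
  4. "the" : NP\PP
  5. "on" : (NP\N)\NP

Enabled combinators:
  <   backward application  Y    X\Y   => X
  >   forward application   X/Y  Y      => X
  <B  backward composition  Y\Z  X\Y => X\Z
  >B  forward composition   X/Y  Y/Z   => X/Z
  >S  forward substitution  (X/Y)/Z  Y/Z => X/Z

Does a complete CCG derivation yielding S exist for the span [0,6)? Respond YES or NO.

NO

N (N/(N\NP))\N N\NP NP/(NP\PP) NP\PP (NP\N)\NP
CKY chart[0,6] = {NP}; S ∉ chart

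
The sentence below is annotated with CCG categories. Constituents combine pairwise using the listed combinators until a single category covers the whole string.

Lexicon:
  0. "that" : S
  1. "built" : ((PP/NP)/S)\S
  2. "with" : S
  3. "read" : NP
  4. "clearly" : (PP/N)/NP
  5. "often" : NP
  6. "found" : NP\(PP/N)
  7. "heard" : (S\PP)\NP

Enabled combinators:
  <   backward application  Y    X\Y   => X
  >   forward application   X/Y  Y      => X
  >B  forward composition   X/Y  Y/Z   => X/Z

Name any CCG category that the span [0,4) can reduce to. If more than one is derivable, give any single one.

[0,8] S   <
  [0,4] PP   >
    [0,3] PP/NP   >
      [0,2] (PP/NP)/S   <
        [0,1] "that" : S
        [1,2] "built" : ((PP/NP)/S)\S
      [2,3] "with" : S
    [3,4] "read" : NP
  [4,8] S\PP   <
    [4,7] NP   <
      [4,6] PP/N   >
        [4,5] "clearly" : (PP/N)/NP
        [5,6] "often" : NP
      [6,7] "found" : NP\(PP/N)
    [7,8] "heard" : (S\PP)\NP

PP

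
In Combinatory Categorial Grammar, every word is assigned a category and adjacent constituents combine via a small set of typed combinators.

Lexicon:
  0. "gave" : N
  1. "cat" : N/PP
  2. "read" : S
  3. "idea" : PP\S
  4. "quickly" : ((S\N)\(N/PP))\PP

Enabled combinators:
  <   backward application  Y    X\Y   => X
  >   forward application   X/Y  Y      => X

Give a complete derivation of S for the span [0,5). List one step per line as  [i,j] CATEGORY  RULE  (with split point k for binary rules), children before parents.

[0,5] S   <
  [0,1] "gave" : N
  [1,5] S\N   <
    [1,2] "cat" : N/PP
    [2,5] (S\N)\(N/PP)   <
      [2,4] PP   <
        [2,3] "read" : S
        [3,4] "idea" : PP\S
      [4,5] "quickly" : ((S\N)\(N/PP))\PP

[0,1] N  lex  "gave"
[1,2] N/PP  lex  "cat"
[2,3] S  lex  "read"
[3,4] PP\S  lex  "idea"
[2,4] PP  <  k=3
[4,5] ((S\N)\(N/PP))\PP  lex  "quickly"
[2,5] (S\N)\(N/PP)  <  k=4
[1,5] S\N  <  k=2
[0,5] S  <  k=1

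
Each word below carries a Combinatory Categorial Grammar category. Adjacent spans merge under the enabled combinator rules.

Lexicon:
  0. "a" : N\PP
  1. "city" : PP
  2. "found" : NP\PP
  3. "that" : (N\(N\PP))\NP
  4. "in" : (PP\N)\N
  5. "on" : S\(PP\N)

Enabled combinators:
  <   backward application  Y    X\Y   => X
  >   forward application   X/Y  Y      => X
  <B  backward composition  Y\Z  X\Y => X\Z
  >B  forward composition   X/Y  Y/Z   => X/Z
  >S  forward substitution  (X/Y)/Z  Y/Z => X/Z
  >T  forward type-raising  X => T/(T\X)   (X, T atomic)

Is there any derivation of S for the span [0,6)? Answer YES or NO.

[0,6] S   <
  [0,5] PP\N   <
    [0,4] N   <
      [0,1] "a" : N\PP
      [1,4] N\(N\PP)   <
        [1,3] NP   <
          [1,2] "city" : PP
          [2,3] "found" : NP\PP
        [3,4] "that" : (N\(N\PP))\NP
    [4,5] "in" : (PP\N)\N
  [5,6] "on" : S\(PP\N)

YES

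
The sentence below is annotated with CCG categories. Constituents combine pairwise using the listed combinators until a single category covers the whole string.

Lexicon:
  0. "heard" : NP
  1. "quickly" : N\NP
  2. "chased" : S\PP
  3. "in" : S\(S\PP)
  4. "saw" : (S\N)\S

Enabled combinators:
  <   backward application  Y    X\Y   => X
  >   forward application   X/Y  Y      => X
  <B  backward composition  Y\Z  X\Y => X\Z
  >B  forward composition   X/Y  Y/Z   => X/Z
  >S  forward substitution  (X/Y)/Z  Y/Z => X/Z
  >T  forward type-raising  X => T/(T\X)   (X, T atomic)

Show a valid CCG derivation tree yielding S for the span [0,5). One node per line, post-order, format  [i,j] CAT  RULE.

[0,5] S   <
  [0,2] N   >
    [0,1] N/(N\NP)   >T
      [0,1] "heard" : NP
    [1,2] "quickly" : N\NP
  [2,5] S\N   <
    [2,4] S   <
      [2,3] "chased" : S\PP
      [3,4] "in" : S\(S\PP)
    [4,5] "saw" : (S\N)\S

[0,1] NP  lex  "heard"
[0,1] N/(N\NP)  >T
[1,2] N\NP  lex  "quickly"
[0,2] N  >  k=1
[2,3] S\PP  lex  "chased"
[3,4] S\(S\PP)  lex  "in"
[2,4] S  <  k=3
[4,5] (S\N)\S  lex  "saw"
[2,5] S\N  <  k=4
[0,5] S  <  k=2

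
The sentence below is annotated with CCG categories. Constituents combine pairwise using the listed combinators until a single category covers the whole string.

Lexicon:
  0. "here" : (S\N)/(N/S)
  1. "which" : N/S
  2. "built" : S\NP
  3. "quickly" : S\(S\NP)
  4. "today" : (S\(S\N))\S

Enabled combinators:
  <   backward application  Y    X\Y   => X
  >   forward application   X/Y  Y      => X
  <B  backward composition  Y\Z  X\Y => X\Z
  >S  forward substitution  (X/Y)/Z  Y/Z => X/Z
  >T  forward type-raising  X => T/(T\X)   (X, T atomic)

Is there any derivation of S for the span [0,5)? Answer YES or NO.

[0,5] S   <
  [0,2] S\N   >
    [0,1] "here" : (S\N)/(N/S)
    [1,2] "which" : N/S
  [2,5] S\(S\N)   <
    [2,4] S   <
      [2,3] "built" : S\NP
      [3,4] "quickly" : S\(S\NP)
    [4,5] "today" : (S\(S\N))\S

YES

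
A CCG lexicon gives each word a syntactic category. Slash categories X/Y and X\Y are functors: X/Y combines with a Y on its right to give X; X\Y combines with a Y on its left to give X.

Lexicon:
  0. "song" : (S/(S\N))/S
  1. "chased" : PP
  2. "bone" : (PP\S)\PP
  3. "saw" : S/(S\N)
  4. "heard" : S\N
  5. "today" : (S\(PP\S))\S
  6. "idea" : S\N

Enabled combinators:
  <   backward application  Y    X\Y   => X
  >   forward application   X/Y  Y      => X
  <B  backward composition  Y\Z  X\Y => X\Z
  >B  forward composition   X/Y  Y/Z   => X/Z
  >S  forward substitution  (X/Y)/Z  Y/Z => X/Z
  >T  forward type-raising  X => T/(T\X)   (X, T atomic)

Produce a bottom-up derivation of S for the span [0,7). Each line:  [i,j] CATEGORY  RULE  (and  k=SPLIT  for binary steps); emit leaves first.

[0,1] (S/(S\N))/S  lex  "song"
[1,2] PP  lex  "chased"
[2,3] (PP\S)\PP  lex  "bone"
[1,3] PP\S  <  k=2
[3,4] S/(S\N)  lex  "saw"
[4,5] S\N  lex  "heard"
[3,5] S  >  k=4
[5,6] (S\(PP\S))\S  lex  "today"
[3,6] S\(PP\S)  <  k=5
[1,6] S  <  k=3
[0,6] S/(S\N)  >  k=1
[6,7] S\N  lex  "idea"
[0,7] S  >  k=6

[0,7] S   >
  [0,6] S/(S\N)   >
    [0,1] "song" : (S/(S\N))/S
    [1,6] S   <
      [1,3] PP\S   <
        [1,2] "chased" : PP
        [2,3] "bone" : (PP\S)\PP
      [3,6] S\(PP\S)   <
        [3,5] S   >
          [3,4] "saw" : S/(S\N)
          [4,5] "heard" : S\N
        [5,6] "today" : (S\(PP\S))\S
  [6,7] "idea" : S\N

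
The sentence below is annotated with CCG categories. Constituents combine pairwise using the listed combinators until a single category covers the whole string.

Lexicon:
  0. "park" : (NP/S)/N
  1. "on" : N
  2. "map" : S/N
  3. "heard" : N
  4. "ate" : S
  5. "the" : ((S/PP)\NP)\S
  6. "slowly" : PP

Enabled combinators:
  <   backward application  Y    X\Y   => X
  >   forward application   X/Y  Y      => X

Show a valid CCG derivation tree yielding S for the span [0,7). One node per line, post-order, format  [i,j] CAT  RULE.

[0,1] (NP/S)/N  lex  "park"
[1,2] N  lex  "on"
[0,2] NP/S  >  k=1
[2,3] S/N  lex  "map"
[3,4] N  lex  "heard"
[2,4] S  >  k=3
[0,4] NP  >  k=2
[4,5] S  lex  "ate"
[5,6] ((S/PP)\NP)\S  lex  "the"
[4,6] (S/PP)\NP  <  k=5
[0,6] S/PP  <  k=4
[6,7] PP  lex  "slowly"
[0,7] S  >  k=6

[0,7] S   >
  [0,6] S/PP   <
    [0,4] NP   >
      [0,2] NP/S   >
        [0,1] "park" : (NP/S)/N
        [1,2] "on" : N
      [2,4] S   >
        [2,3] "map" : S/N
        [3,4] "heard" : N
    [4,6] (S/PP)\NP   <
      [4,5] "ate" : S
      [5,6] "the" : ((S/PP)\NP)\S
  [6,7] "slowly" : PP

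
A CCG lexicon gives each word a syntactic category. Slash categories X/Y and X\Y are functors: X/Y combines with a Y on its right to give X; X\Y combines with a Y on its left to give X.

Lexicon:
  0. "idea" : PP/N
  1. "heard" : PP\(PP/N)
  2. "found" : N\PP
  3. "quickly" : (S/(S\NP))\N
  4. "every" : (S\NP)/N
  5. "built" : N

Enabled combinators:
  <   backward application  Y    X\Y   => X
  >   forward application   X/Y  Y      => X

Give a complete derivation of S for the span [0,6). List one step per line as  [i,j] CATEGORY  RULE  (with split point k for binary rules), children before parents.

[0,6] S   >
  [0,4] S/(S\NP)   <
    [0,3] N   <
      [0,2] PP   <
        [0,1] "idea" : PP/N
        [1,2] "heard" : PP\(PP/N)
      [2,3] "found" : N\PP
    [3,4] "quickly" : (S/(S\NP))\N
  [4,6] S\NP   >
    [4,5] "every" : (S\NP)/N
    [5,6] "built" : N

[0,1] PP/N  lex  "idea"
[1,2] PP\(PP/N)  lex  "heard"
[0,2] PP  <  k=1
[2,3] N\PP  lex  "found"
[0,3] N  <  k=2
[3,4] (S/(S\NP))\N  lex  "quickly"
[0,4] S/(S\NP)  <  k=3
[4,5] (S\NP)/N  lex  "every"
[5,6] N  lex  "built"
[4,6] S\NP  >  k=5
[0,6] S  >  k=4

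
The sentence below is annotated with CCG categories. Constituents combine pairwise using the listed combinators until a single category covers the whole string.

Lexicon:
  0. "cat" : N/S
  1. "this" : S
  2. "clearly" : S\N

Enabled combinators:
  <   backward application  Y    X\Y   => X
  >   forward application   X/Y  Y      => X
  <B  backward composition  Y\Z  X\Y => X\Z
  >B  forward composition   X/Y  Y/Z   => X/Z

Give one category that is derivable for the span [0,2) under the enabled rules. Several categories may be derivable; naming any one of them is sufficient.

N

[0,3] S   <
  [0,2] N   >
    [0,1] "cat" : N/S
    [1,2] "this" : S
  [2,3] "clearly" : S\N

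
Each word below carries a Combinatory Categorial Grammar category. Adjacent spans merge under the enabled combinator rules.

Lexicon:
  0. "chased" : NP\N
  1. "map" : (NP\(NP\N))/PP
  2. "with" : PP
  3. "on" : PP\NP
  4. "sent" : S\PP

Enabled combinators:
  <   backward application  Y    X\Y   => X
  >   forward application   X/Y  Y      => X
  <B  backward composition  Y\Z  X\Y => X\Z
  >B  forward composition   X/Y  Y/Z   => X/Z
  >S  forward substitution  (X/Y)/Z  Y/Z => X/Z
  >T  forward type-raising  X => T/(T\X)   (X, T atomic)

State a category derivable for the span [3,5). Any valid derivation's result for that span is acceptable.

[0,5] S   <
  [0,3] NP   <
    [0,1] "chased" : NP\N
    [1,3] NP\(NP\N)   >
      [1,2] "map" : (NP\(NP\N))/PP
      [2,3] "with" : PP
  [3,5] S\NP   <B
    [3,4] "on" : PP\NP
    [4,5] "sent" : S\PP

S\NP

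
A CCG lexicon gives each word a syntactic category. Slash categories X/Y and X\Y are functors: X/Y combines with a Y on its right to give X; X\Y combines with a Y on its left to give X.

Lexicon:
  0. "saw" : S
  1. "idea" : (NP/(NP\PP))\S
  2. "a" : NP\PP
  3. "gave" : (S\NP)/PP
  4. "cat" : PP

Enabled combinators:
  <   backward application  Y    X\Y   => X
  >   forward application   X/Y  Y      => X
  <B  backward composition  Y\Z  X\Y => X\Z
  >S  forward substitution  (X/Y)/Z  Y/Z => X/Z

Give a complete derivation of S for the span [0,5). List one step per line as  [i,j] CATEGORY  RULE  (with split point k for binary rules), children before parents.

[0,5] S   <
  [0,3] NP   >
    [0,2] NP/(NP\PP)   <
      [0,1] "saw" : S
      [1,2] "idea" : (NP/(NP\PP))\S
    [2,3] "a" : NP\PP
  [3,5] S\NP   >
    [3,4] "gave" : (S\NP)/PP
    [4,5] "cat" : PP

[0,1] S  lex  "saw"
[1,2] (NP/(NP\PP))\S  lex  "idea"
[0,2] NP/(NP\PP)  <  k=1
[2,3] NP\PP  lex  "a"
[0,3] NP  >  k=2
[3,4] (S\NP)/PP  lex  "gave"
[4,5] PP  lex  "cat"
[3,5] S\NP  >  k=4
[0,5] S  <  k=3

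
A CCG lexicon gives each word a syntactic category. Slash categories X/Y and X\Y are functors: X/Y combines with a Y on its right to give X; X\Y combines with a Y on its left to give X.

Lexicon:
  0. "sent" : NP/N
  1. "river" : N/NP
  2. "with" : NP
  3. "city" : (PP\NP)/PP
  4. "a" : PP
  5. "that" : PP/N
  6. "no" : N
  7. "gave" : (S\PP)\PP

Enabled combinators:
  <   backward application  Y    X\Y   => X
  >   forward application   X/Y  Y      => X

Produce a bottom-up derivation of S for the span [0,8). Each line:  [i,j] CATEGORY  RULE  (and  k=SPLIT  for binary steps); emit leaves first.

[0,8] S   <
  [0,5] PP   <
    [0,3] NP   >
      [0,1] "sent" : NP/N
      [1,3] N   >
        [1,2] "river" : N/NP
        [2,3] "with" : NP
    [3,5] PP\NP   >
      [3,4] "city" : (PP\NP)/PP
      [4,5] "a" : PP
  [5,8] S\PP   <
    [5,7] PP   >
      [5,6] "that" : PP/N
      [6,7] "no" : N
    [7,8] "gave" : (S\PP)\PP

[0,1] NP/N  lex  "sent"
[1,2] N/NP  lex  "river"
[2,3] NP  lex  "with"
[1,3] N  >  k=2
[0,3] NP  >  k=1
[3,4] (PP\NP)/PP  lex  "city"
[4,5] PP  lex  "a"
[3,5] PP\NP  >  k=4
[0,5] PP  <  k=3
[5,6] PP/N  lex  "that"
[6,7] N  lex  "no"
[5,7] PP  >  k=6
[7,8] (S\PP)\PP  lex  "gave"
[5,8] S\PP  <  k=7
[0,8] S  <  k=5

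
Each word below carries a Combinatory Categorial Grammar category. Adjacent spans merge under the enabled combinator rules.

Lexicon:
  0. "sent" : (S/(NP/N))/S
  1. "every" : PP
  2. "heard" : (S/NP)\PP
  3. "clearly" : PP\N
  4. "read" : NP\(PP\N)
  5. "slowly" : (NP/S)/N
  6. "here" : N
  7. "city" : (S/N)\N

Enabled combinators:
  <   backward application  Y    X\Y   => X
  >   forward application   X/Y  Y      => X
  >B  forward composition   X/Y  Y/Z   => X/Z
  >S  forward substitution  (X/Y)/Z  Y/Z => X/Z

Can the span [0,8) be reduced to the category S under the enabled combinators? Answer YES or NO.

YES

[0,8] S   >
  [0,5] S/(NP/N)   >
    [0,1] "sent" : (S/(NP/N))/S
    [1,5] S   >
      [1,3] S/NP   <
        [1,2] "every" : PP
        [2,3] "heard" : (S/NP)\PP
      [3,5] NP   <
        [3,4] "clearly" : PP\N
        [4,5] "read" : NP\(PP\N)
  [5,8] NP/N   >S
    [5,6] "slowly" : (NP/S)/N
    [6,8] S/N   <
      [6,7] "here" : N
      [7,8] "city" : (S/N)\N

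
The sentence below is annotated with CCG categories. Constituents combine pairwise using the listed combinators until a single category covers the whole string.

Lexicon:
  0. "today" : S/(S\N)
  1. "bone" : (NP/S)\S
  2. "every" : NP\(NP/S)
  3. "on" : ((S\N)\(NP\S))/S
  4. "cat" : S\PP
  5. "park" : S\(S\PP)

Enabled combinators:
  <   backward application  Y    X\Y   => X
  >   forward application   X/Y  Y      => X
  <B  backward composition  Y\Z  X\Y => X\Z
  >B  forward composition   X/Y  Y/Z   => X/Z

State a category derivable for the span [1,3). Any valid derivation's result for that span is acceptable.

NP\S

[0,6] S   >
  [0,1] "today" : S/(S\N)
  [1,6] S\N   <
    [1,3] NP\S   <B
      [1,2] "bone" : (NP/S)\S
      [2,3] "every" : NP\(NP/S)
    [3,6] (S\N)\(NP\S)   >
      [3,4] "on" : ((S\N)\(NP\S))/S
      [4,6] S   <
        [4,5] "cat" : S\PP
        [5,6] "park" : S\(S\PP)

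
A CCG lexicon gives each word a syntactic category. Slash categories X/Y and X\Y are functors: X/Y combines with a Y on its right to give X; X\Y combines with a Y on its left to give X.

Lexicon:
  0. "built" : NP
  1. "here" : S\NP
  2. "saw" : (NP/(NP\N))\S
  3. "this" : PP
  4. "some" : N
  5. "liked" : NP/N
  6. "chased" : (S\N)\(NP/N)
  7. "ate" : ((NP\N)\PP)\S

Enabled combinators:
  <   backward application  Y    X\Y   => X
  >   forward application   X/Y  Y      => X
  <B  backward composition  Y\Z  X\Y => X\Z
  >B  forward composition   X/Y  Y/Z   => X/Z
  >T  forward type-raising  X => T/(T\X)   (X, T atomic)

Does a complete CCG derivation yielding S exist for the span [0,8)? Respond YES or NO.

NO

NP S\NP (NP/(NP\N))\S PP N NP/N (S\N)\(NP/N) ((NP\N)\PP)\S
CKY chart[0,8] = {N/(N\NP), NP, NP/(NP\NP), PP/(PP\NP), S/(S\NP)}; S ∉ chart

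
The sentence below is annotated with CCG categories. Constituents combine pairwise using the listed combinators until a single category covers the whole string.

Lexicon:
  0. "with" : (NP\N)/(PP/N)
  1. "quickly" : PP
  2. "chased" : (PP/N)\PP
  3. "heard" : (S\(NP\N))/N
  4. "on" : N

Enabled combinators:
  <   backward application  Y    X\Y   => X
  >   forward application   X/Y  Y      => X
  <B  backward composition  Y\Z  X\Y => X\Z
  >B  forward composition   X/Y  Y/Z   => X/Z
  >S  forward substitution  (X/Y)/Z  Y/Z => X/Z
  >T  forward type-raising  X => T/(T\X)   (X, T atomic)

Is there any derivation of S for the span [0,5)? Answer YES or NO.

[0,5] S   <
  [0,3] NP\N   >
    [0,1] "with" : (NP\N)/(PP/N)
    [1,3] PP/N   <
      [1,2] "quickly" : PP
      [2,3] "chased" : (PP/N)\PP
  [3,5] S\(NP\N)   >
    [3,4] "heard" : (S\(NP\N))/N
    [4,5] "on" : N

YES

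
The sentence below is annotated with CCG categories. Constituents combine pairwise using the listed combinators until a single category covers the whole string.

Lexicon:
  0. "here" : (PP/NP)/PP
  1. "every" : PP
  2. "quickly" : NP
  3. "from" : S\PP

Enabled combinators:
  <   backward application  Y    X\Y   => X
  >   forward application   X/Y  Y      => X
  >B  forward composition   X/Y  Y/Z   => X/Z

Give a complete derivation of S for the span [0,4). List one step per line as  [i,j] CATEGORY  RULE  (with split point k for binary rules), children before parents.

[0,4] S   <
  [0,3] PP   >
    [0,2] PP/NP   >
      [0,1] "here" : (PP/NP)/PP
      [1,2] "every" : PP
    [2,3] "quickly" : NP
  [3,4] "from" : S\PP

[0,1] (PP/NP)/PP  lex  "here"
[1,2] PP  lex  "every"
[0,2] PP/NP  >  k=1
[2,3] NP  lex  "quickly"
[0,3] PP  >  k=2
[3,4] S\PP  lex  "from"
[0,4] S  <  k=3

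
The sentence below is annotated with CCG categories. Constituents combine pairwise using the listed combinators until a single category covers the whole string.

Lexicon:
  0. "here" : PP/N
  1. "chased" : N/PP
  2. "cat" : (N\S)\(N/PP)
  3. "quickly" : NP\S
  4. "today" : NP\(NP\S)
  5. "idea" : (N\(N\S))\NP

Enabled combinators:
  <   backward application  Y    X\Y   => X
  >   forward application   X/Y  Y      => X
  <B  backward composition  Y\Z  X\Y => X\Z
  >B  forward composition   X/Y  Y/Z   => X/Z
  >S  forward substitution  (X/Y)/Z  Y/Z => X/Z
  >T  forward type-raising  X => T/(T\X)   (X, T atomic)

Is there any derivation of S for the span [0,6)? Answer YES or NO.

PP/N N/PP (N\S)\(N/PP) NP\S NP\(NP\S) (N\(N\S))\NP
CKY chart[0,6] = {N/(N\PP), NP/(NP\PP), PP, PP/(N\N), PP/(PP\PP), S/(S\PP)}; S ∉ chart

NO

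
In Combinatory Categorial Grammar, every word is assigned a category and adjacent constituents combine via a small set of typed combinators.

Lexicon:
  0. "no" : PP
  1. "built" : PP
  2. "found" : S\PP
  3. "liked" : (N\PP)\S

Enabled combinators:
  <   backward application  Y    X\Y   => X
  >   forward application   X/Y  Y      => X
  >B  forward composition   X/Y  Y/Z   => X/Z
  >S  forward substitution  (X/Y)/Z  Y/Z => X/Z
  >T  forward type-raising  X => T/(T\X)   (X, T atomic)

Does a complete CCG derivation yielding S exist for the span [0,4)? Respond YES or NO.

PP PP S\PP (N\PP)\S
CKY chart[0,4] = {N, N/(N\N), NP/(NP\N), PP/(PP\N), S/(S\N)}; S ∉ chart

NO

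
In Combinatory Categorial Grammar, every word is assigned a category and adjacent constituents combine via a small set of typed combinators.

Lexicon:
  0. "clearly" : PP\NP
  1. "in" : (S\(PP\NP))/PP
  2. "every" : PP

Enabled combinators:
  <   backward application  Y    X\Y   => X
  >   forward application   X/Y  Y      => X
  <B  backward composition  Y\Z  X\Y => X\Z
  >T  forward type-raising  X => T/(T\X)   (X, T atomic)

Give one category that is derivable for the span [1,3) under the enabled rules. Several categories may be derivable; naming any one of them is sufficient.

[0,3] S   <
  [0,1] "clearly" : PP\NP
  [1,3] S\(PP\NP)   >
    [1,2] "in" : (S\(PP\NP))/PP
    [2,3] "every" : PP

S\(PP\NP)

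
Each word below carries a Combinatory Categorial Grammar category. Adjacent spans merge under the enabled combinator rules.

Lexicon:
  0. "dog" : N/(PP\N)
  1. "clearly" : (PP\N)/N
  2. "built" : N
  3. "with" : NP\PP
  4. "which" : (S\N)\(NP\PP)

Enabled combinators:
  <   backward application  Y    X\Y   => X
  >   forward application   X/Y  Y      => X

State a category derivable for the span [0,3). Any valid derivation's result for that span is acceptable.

N

[0,5] S   <
  [0,3] N   >
    [0,1] "dog" : N/(PP\N)
    [1,3] PP\N   >
      [1,2] "clearly" : (PP\N)/N
      [2,3] "built" : N
  [3,5] S\N   <
    [3,4] "with" : NP\PP
    [4,5] "which" : (S\N)\(NP\PP)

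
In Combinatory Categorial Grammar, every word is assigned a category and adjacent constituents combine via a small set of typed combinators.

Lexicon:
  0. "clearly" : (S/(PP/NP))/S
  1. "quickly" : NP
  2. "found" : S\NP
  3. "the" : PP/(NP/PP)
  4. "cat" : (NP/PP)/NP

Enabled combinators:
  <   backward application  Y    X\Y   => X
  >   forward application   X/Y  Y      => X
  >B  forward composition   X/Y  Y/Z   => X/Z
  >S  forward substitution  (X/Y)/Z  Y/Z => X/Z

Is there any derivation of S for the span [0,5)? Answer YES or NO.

[0,5] S   >
  [0,3] S/(PP/NP)   >
    [0,1] "clearly" : (S/(PP/NP))/S
    [1,3] S   <
      [1,2] "quickly" : NP
      [2,3] "found" : S\NP
  [3,5] PP/NP   >B
    [3,4] "the" : PP/(NP/PP)
    [4,5] "cat" : (NP/PP)/NP

YES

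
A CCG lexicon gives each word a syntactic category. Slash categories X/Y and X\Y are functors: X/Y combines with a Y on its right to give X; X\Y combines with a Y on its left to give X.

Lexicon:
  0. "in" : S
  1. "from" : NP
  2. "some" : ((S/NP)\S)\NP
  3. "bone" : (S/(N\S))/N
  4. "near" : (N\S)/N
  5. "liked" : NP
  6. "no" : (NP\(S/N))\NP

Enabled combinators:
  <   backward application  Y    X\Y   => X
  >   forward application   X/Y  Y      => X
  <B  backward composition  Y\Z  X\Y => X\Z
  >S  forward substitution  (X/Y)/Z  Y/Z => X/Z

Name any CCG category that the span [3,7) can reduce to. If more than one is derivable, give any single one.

NP

[0,7] S   >
  [0,3] S/NP   <
    [0,1] "in" : S
    [1,3] (S/NP)\S   <
      [1,2] "from" : NP
      [2,3] "some" : ((S/NP)\S)\NP
  [3,7] NP   <
    [3,5] S/N   >S
      [3,4] "bone" : (S/(N\S))/N
      [4,5] "near" : (N\S)/N
    [5,7] NP\(S/N)   <
      [5,6] "liked" : NP
      [6,7] "no" : (NP\(S/N))\NP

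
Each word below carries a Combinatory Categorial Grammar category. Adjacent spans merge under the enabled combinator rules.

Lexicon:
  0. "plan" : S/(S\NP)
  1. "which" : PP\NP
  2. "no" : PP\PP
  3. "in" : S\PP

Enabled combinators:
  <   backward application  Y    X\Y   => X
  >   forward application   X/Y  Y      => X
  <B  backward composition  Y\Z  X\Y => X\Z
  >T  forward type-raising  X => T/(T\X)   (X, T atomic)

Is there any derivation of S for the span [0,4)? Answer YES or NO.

[0,4] S   >
  [0,1] "plan" : S/(S\NP)
  [1,4] S\NP   <B
    [1,3] PP\NP   <B
      [1,2] "which" : PP\NP
      [2,3] "no" : PP\PP
    [3,4] "in" : S\PP

YES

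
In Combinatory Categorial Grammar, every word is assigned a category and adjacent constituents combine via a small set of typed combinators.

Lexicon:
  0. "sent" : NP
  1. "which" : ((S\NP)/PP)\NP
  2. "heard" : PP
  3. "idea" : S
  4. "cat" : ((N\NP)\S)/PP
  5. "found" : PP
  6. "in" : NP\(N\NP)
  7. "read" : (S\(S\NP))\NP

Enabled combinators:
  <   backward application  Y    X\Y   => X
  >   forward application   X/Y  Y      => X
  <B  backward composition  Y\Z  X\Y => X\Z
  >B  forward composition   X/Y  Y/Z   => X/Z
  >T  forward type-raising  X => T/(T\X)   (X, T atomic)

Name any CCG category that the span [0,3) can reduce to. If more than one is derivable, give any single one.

S\NP

[0,8] S   <
  [0,3] S\NP   >
    [0,2] (S\NP)/PP   <
      [0,1] "sent" : NP
      [1,2] "which" : ((S\NP)/PP)\NP
    [2,3] "heard" : PP
  [3,8] S\(S\NP)   <
    [3,7] NP   <
      [3,4] "idea" : S
      [4,7] NP\S   <B
        [4,6] (N\NP)\S   >
          [4,5] "cat" : ((N\NP)\S)/PP
          [5,6] "found" : PP
        [6,7] "in" : NP\(N\NP)
    [7,8] "read" : (S\(S\NP))\NP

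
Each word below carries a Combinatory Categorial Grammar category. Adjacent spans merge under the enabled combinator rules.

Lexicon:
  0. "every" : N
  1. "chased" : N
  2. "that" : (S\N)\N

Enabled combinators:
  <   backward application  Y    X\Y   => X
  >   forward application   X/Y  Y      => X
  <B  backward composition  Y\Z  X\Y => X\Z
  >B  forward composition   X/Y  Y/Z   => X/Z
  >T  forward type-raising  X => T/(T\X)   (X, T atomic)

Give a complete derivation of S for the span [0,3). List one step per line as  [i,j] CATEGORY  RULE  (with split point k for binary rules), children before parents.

[0,3] S   >
  [0,1] S/(S\N)   >T
    [0,1] "every" : N
  [1,3] S\N   <
    [1,2] "chased" : N
    [2,3] "that" : (S\N)\N

[0,1] N  lex  "every"
[0,1] S/(S\N)  >T
[1,2] N  lex  "chased"
[2,3] (S\N)\N  lex  "that"
[1,3] S\N  <  k=2
[0,3] S  >  k=1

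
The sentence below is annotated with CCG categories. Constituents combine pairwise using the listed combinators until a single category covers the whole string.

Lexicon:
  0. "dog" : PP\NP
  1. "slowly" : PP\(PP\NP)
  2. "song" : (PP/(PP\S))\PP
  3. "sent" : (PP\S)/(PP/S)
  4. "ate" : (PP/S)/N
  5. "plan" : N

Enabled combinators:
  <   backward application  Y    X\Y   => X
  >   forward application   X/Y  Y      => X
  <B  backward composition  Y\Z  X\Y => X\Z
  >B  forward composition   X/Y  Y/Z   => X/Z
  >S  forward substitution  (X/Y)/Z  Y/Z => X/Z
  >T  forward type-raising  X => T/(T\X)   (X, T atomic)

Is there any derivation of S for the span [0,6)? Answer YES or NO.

NO

PP\NP PP\(PP\NP) (PP/(PP\S))\PP (PP\S)/(PP/S) (PP/S)/N N
CKY chart[0,6] = {N/(N\PP), NP/(NP\PP), PP, PP/(N\N), PP/(PP\PP), S/(S\PP)}; S ∉ chart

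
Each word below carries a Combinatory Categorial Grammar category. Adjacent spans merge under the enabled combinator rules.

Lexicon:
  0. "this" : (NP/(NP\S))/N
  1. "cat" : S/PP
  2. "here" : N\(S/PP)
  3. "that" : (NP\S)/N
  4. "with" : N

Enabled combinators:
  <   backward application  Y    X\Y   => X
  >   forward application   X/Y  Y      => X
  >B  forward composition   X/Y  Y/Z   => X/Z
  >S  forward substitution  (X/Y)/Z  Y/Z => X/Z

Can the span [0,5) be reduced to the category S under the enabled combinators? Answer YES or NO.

(NP/(NP\S))/N S/PP N\(S/PP) (NP\S)/N N
CKY chart[0,5] = {NP}; S ∉ chart

NO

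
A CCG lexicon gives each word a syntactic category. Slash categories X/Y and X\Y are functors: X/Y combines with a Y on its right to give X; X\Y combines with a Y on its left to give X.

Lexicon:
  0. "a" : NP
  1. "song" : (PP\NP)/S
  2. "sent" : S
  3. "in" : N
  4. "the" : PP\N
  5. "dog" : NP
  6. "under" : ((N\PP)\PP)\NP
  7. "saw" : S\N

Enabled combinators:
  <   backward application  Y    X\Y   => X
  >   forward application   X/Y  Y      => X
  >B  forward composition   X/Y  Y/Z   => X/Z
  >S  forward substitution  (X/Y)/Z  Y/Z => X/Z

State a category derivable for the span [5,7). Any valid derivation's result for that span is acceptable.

(N\PP)\PP

[0,8] S   <
  [0,7] N   <
    [0,3] PP   <
      [0,1] "a" : NP
      [1,3] PP\NP   >
        [1,2] "song" : (PP\NP)/S
        [2,3] "sent" : S
    [3,7] N\PP   <
      [3,5] PP   <
        [3,4] "in" : N
        [4,5] "the" : PP\N
      [5,7] (N\PP)\PP   <
        [5,6] "dog" : NP
        [6,7] "under" : ((N\PP)\PP)\NP
  [7,8] "saw" : S\N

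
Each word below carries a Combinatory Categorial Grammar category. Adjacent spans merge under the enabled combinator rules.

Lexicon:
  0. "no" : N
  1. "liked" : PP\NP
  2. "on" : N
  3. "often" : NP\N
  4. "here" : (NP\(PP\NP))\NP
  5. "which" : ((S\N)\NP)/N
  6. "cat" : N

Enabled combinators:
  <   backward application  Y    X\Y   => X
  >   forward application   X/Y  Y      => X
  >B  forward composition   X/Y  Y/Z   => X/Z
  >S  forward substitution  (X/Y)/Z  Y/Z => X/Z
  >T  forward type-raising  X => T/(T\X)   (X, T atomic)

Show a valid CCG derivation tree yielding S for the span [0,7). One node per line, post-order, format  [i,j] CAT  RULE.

[0,7] S   <
  [0,1] "no" : N
  [1,7] S\N   <
    [1,5] NP   <
      [1,2] "liked" : PP\NP
      [2,5] NP\(PP\NP)   <
        [2,4] NP   <
          [2,3] "on" : N
          [3,4] "often" : NP\N
        [4,5] "here" : (NP\(PP\NP))\NP
    [5,7] (S\N)\NP   >
      [5,6] "which" : ((S\N)\NP)/N
      [6,7] "cat" : N

[0,1] N  lex  "no"
[1,2] PP\NP  lex  "liked"
[2,3] N  lex  "on"
[3,4] NP\N  lex  "often"
[2,4] NP  <  k=3
[4,5] (NP\(PP\NP))\NP  lex  "here"
[2,5] NP\(PP\NP)  <  k=4
[1,5] NP  <  k=2
[5,6] ((S\N)\NP)/N  lex  "which"
[6,7] N  lex  "cat"
[5,7] (S\N)\NP  >  k=6
[1,7] S\N  <  k=5
[0,7] S  <  k=1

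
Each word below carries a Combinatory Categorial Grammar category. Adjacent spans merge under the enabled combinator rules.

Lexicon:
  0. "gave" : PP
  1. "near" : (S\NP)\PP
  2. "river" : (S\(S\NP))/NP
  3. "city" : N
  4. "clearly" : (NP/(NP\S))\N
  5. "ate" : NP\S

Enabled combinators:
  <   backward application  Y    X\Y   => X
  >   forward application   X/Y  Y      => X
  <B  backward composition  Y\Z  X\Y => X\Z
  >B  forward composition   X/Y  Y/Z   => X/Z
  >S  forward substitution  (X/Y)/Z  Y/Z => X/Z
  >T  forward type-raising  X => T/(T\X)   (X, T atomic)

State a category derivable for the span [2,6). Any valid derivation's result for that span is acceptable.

S\(S\NP)

[0,6] S   <
  [0,2] S\NP   <
    [0,1] "gave" : PP
    [1,2] "near" : (S\NP)\PP
  [2,6] S\(S\NP)   >
    [2,3] "river" : (S\(S\NP))/NP
    [3,6] NP   >
      [3,5] NP/(NP\S)   <
        [3,4] "city" : N
        [4,5] "clearly" : (NP/(NP\S))\N
      [5,6] "ate" : NP\S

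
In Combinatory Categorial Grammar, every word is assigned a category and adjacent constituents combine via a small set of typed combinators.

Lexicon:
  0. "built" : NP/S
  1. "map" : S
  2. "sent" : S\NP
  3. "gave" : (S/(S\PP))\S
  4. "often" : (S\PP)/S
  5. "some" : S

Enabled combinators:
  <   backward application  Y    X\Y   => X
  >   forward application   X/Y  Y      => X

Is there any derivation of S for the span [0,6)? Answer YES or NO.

[0,6] S   >
  [0,4] S/(S\PP)   <
    [0,3] S   <
      [0,2] NP   >
        [0,1] "built" : NP/S
        [1,2] "map" : S
      [2,3] "sent" : S\NP
    [3,4] "gave" : (S/(S\PP))\S
  [4,6] S\PP   >
    [4,5] "often" : (S\PP)/S
    [5,6] "some" : S

YES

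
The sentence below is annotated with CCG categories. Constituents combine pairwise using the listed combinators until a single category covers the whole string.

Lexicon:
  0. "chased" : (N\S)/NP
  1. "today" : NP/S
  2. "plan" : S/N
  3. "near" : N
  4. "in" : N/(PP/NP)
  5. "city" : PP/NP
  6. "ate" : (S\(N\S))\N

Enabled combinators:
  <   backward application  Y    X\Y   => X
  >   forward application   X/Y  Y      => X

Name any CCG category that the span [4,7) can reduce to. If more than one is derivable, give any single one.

[0,7] S   <
  [0,4] N\S   >
    [0,1] "chased" : (N\S)/NP
    [1,4] NP   >
      [1,2] "today" : NP/S
      [2,4] S   >
        [2,3] "plan" : S/N
        [3,4] "near" : N
  [4,7] S\(N\S)   <
    [4,6] N   >
      [4,5] "in" : N/(PP/NP)
      [5,6] "city" : PP/NP
    [6,7] "ate" : (S\(N\S))\N

S\(N\S)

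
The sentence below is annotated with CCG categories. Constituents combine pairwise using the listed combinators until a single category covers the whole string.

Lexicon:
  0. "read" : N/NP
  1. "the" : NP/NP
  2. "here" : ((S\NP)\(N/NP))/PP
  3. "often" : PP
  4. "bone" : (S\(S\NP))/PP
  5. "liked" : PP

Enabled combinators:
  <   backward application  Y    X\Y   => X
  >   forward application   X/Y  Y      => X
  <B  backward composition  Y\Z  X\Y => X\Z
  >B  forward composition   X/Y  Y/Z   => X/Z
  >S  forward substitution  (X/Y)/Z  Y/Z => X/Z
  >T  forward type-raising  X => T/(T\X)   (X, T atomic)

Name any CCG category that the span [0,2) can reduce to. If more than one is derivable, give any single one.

N/NP

[0,6] S   <
  [0,4] S\NP   <
    [0,2] N/NP   >B
      [0,1] "read" : N/NP
      [1,2] "the" : NP/NP
    [2,4] (S\NP)\(N/NP)   >
      [2,3] "here" : ((S\NP)\(N/NP))/PP
      [3,4] "often" : PP
  [4,6] S\(S\NP)   >
    [4,5] "bone" : (S\(S\NP))/PP
    [5,6] "liked" : PP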